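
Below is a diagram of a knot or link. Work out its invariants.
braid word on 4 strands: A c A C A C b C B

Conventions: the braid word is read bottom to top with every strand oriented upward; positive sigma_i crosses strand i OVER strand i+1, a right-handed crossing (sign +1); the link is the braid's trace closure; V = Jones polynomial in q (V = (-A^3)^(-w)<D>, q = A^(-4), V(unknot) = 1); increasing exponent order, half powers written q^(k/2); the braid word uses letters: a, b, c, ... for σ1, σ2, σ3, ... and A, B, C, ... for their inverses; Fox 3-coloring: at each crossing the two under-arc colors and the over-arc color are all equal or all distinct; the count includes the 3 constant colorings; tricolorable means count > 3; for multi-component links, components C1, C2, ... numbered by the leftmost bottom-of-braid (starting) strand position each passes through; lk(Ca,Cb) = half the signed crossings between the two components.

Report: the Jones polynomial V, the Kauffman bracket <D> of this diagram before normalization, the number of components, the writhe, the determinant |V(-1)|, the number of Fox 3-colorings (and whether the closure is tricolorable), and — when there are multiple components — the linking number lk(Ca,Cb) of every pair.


V = -q^-4 + q^-3 + q^-1
<D> = -A^-11 - A^-3 + A (w = -5)
1 component over 9 crossings, w = -5
9 Fox colorings among 3^9, |V(-1)| = 3: tricolorable
why: |V(-1)| = 3: so tricolorable, since 3 divides 3


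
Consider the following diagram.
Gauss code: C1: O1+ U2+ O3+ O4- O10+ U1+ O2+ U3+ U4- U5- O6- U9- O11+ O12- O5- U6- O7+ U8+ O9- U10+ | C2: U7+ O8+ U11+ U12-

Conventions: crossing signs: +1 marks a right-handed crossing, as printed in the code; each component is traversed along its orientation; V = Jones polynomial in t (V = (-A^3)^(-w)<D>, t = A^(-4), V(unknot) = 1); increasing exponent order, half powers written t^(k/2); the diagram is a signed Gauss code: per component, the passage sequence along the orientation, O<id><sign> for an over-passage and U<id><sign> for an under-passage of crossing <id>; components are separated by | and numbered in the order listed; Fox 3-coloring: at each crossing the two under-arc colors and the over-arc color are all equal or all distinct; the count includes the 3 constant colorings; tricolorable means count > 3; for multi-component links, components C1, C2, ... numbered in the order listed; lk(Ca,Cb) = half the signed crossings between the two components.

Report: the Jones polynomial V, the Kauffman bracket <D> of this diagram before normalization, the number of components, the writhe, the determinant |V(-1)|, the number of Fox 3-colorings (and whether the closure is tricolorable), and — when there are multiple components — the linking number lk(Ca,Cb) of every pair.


Jones polynomial: V(t) = t^(-5/2) - t^(-3/2) + 2t^(-1/2) - 4t^(1/2) + 2t^(3/2) - 4t^(5/2) + 2t^(7/2) - t^(9/2) + t^(11/2)
<D> = A^-16 - A^-12 + 2A^-8 - 4A^-4 + 2 - 4A^4 + 2A^8 - A^12 + A^16; writhe +2
components 2, writhe +2 (12 crossings)
linking number lk(C1,C2) = +1
3-colorings: 27 of 3^12, det 18 — tricolorable
note: w = +2 shifts under R1 moves; the (-A^3)^(-2) factor cancels that in V


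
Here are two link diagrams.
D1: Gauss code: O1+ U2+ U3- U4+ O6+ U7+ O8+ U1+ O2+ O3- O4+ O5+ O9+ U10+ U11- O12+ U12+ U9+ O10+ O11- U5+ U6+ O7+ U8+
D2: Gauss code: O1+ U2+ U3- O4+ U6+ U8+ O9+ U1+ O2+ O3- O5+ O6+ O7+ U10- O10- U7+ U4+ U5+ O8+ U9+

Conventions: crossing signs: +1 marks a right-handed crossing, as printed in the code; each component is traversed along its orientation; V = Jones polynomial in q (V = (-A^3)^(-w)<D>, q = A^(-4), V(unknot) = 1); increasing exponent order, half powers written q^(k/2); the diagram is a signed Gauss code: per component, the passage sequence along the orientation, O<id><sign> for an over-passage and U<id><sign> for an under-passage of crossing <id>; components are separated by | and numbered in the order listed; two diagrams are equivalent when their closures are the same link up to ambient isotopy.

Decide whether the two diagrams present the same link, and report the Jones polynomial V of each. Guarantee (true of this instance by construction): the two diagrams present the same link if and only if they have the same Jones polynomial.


equivalent: yes
V(D1) = q^2 + q^4 - q^5 + q^6 - q^7  (w +8, c 12, <D> = -A^-4 + 1 - A^4 + A^8 + A^16)
V(D2) = q^2 + q^4 - q^5 + q^6 - q^7  [10 crossings, <D> = -A^-10 + A^-6 - A^-2 + A^2 + A^10, w = +6]
key observation: Reidemeister moves carry D1 (12 crossings) to D2 (10)


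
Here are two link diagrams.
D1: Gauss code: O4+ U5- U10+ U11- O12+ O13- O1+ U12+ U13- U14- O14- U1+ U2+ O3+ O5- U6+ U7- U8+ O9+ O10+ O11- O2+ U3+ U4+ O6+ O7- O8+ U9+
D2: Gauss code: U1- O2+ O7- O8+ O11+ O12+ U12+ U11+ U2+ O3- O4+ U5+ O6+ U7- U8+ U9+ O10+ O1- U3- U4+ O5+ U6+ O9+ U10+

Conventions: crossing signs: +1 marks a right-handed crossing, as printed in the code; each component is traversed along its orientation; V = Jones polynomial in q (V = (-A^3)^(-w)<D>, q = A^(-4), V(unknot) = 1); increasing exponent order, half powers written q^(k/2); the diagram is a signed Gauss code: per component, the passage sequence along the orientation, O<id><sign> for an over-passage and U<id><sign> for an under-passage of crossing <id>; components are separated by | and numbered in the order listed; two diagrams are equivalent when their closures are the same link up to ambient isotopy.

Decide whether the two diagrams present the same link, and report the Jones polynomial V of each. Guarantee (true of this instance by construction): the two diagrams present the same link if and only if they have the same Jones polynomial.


same link: no
V(D1) = q - q^2 + 2q^3 - q^4 + q^5 - q^6  [14 crossings, <D> = -A^-12 + A^-8 - A^-4 + 2 - A^4 + A^8, w = +4]
V(D2) = q + q^3 - q^4  [12 crossings, <D> = -A^2 + A^6 + A^14, w = +6]
insight: 2 values of V(q) split the 2 diagrams


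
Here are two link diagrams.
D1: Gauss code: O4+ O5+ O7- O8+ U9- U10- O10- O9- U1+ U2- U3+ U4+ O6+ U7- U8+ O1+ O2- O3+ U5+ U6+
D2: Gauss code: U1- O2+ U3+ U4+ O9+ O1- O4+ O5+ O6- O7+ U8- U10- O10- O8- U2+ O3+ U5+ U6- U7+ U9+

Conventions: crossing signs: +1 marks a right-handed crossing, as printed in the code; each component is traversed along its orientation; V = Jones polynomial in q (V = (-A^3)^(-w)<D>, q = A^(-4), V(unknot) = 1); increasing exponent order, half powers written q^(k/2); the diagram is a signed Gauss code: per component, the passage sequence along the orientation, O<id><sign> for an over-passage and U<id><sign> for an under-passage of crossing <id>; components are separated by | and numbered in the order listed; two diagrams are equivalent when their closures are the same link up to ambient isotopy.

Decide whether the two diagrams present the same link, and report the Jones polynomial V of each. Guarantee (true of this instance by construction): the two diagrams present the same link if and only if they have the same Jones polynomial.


equivalent: yes
V(D1) = q + q^3 - q^4  (w +2, c 10, <D> = -A^-10 + A^-6 + A^2)
V(D2) = q + q^3 - q^4  [10 crossings, <D> = -A^-10 + A^-6 + A^2, w = +2]
key observation: one V(q) for all 2 diagrams — one class (guaranteed)


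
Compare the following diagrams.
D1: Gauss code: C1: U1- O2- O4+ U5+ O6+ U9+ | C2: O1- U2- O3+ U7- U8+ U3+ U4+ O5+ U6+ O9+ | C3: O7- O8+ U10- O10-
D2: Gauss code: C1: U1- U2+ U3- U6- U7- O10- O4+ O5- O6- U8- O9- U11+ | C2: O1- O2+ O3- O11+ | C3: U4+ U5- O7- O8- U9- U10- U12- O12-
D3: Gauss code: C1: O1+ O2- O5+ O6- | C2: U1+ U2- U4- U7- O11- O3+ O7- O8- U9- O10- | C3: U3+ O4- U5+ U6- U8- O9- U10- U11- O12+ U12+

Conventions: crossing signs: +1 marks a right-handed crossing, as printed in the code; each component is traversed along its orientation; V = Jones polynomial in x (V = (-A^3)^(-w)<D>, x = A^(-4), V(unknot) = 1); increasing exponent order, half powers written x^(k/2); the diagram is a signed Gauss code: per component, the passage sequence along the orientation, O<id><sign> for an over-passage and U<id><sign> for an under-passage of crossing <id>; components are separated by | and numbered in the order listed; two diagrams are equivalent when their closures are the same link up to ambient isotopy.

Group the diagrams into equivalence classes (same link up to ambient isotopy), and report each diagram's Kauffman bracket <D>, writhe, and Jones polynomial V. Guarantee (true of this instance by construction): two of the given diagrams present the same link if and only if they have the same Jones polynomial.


equivalence classes: {D1} | {D2, D3}
D1 (bracket A^-6 + A^-2 + A^2 + A^6; 10 crossings at w = +2): V = 1 + x + x^2 + x^3
D2 (bracket A^-14 + A^-10 + A^-6 + A^6; 12 crossings at w = -6): V = x^-6 + x^-3 + x^-2 + x^-1
V(D3) = x^-6 + x^-3 + x^-2 + x^-1  (w -4, c 12, <D> = A^-8 + A^-4 + 1 + A^12)
observation: V(x) takes 2 values over 3 diagrams, fixing the grouping


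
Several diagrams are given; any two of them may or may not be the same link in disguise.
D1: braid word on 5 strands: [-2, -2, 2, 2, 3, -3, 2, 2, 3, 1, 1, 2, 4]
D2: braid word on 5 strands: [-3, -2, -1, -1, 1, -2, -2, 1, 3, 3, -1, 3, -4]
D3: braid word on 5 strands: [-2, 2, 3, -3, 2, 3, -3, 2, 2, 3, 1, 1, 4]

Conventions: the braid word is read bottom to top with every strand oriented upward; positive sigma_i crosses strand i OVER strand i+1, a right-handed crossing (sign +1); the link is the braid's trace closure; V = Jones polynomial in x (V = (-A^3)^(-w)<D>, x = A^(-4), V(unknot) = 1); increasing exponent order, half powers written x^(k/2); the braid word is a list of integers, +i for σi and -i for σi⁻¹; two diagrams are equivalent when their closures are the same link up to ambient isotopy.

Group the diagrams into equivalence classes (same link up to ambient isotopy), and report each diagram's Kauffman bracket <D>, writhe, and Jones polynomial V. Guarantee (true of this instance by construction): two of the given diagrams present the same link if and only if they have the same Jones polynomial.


grouping into links: {D1, D3} | {D2}
V(D1) = -x^(3/2) - 2x^(7/2) + x^(9/2) - x^(11/2) + x^(13/2)  (w +7, c 13, <D> = -A^-5 + A^-1 - A^3 + 2A^7 + A^15)
V(D2) = x^(-7/2) - x^(-5/2) + x^(-3/2) - 2x^(-1/2) - x^(3/2)  [13 crossings, <D> = A^-15 + 2A^-7 - A^-3 + A - A^5, w = -3]
D3 (bracket -A^-5 + A^-1 - A^3 + 2A^7 + A^15; 13 crossings at w = +7): V = -x^(3/2) - 2x^(7/2) + x^(9/2) - x^(11/2) + x^(13/2)
why: comparing 3 Jones polynomials yields 2 groups


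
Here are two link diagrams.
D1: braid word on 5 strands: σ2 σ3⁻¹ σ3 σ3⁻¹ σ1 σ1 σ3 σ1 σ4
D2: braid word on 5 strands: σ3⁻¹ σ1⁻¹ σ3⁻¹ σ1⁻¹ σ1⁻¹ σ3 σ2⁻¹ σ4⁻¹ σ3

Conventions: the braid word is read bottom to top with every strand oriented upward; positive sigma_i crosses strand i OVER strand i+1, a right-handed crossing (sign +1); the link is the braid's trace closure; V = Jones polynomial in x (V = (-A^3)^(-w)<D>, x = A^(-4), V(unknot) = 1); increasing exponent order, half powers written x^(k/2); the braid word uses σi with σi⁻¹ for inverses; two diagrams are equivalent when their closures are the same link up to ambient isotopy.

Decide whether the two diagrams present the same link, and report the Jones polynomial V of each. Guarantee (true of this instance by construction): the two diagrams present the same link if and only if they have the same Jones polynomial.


equivalent: no
V(D1) = -x^(1/2) - x^(3/2) - x^(5/2) + x^(9/2)  (w +5, c 9, <D> = -A^-3 + A^5 + A^9 + A^13)
V(D2) = x^(-9/2) - x^(-5/2) - x^(-3/2) - x^(-1/2)  [9 crossings, <D> = A^-13 + A^-9 + A^-5 - A^3, w = -5]
key observation: 2 classes among 2 diagrams; unequal V(x) rules out equality


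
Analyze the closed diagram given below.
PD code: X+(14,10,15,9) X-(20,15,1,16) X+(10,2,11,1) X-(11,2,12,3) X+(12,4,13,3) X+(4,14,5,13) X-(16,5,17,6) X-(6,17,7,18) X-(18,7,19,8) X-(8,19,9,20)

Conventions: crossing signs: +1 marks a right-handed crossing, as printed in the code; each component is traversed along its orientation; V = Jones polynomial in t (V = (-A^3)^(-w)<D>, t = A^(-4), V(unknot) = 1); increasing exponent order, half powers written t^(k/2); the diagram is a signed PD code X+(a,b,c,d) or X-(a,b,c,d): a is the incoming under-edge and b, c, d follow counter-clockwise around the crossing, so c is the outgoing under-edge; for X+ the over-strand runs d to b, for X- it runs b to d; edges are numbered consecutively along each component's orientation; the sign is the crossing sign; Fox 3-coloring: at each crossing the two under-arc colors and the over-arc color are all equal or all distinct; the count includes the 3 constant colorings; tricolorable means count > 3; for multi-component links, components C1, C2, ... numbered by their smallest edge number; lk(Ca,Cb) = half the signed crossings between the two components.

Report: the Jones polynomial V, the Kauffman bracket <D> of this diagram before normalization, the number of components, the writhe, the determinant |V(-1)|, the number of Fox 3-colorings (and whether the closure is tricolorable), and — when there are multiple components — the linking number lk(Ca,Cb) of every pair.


V(t) = -t^-6 + 2t^-5 - 3t^-4 + 4t^-3 - 4t^-2 + 4t^-1 - 2 + 2t - t^2
bracket: -A^-14 + 2A^-10 - 2A^-6 + 4A^-2 - 4A^2 + 4A^6 - 3A^10 + 2A^14 - A^18, w = -2
1 component, writhe -2, over 10 crossings
det 23, colorings 3 of 3^10 — not tricolorable
observation: det 23 = |V(-1)|; not divisible by 3, so not tricolorable


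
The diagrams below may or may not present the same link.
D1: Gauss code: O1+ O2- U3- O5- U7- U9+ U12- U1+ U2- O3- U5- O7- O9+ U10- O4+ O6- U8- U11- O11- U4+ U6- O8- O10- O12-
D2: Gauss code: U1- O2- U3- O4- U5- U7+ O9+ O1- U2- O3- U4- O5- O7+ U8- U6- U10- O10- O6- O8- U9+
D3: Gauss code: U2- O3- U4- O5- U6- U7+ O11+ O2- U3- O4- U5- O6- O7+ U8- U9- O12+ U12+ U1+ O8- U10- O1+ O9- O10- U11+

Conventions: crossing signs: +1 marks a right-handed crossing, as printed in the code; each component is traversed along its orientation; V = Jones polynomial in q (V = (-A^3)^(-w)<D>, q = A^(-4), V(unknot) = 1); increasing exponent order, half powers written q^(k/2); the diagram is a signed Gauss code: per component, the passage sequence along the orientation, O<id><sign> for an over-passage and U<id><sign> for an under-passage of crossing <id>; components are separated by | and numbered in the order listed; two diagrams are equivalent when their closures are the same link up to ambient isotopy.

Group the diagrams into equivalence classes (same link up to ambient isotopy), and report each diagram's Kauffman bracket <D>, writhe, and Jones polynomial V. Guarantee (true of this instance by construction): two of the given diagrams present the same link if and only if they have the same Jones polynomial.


classes: {D1, D2, D3}
V(D1) = -q^-4 + q^-3 + q^-1  [12 crossings, <D> = A^-14 + A^-6 - A^-2, w = -6]
D2 (bracket A^-14 + A^-6 - A^-2; 10 crossings at w = -6): V = -q^-4 + q^-3 + q^-1
V(D3) = -q^-4 + q^-3 + q^-1  [12 crossings, <D> = A^-8 + 1 - A^4, w = -4]
note: all 3 diagrams share one V(q), hence one class


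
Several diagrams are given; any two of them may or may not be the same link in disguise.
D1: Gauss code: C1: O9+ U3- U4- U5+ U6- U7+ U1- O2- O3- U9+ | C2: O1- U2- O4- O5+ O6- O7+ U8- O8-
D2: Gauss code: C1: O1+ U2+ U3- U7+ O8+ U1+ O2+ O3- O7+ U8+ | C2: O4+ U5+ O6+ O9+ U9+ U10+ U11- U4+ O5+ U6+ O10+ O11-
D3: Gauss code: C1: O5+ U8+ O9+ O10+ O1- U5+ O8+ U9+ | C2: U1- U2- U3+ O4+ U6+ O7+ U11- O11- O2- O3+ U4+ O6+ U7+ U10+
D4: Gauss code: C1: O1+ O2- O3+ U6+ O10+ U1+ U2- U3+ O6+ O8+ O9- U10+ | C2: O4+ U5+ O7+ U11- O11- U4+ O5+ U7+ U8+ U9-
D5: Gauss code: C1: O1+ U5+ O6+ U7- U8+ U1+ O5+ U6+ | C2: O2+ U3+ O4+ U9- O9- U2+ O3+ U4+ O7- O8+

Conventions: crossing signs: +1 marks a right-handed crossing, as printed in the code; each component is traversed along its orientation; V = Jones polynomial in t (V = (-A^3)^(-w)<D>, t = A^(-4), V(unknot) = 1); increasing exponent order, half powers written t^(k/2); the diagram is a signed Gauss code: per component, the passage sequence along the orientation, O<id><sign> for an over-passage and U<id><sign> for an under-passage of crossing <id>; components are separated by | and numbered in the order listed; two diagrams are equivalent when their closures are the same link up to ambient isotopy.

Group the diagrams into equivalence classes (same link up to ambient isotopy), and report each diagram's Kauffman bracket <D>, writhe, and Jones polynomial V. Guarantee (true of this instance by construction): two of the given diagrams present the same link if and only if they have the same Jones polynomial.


grouping into links: {D1} | {D2, D3, D4, D5}
V(D1) = -t^(-5/2) - t^(-1/2)  (w -3, c 9, <D> = A^-7 + A)
V(D2) = -t^(3/2) - t^(5/2) - 2t^(7/2) + t^(11/2) + t^(13/2) + t^(15/2) - t^(17/2)  [11 crossings, <D> = A^-13 - A^-9 - A^-5 - A^-1 + 2A^7 + A^11 + A^15, w = +7]
V(D3) = -t^(3/2) - t^(5/2) - 2t^(7/2) + t^(11/2) + t^(13/2) + t^(15/2) - t^(17/2)  [11 crossings, <D> = A^-19 - A^-15 - A^-11 - A^-7 + 2A + A^5 + A^9, w = +5]
V(D4) = -t^(3/2) - t^(5/2) - 2t^(7/2) + t^(11/2) + t^(13/2) + t^(15/2) - t^(17/2)  (w +5, c 11, <D> = A^-19 - A^-15 - A^-11 - A^-7 + 2A + A^5 + A^9)
D5 (bracket A^-19 - A^-15 - A^-11 - A^-7 + 2A + A^5 + A^9; 9 crossings at w = +5): V = -t^(3/2) - t^(5/2) - 2t^(7/2) + t^(11/2) + t^(13/2) + t^(15/2) - t^(17/2)
why: comparing 5 Jones polynomials yields 2 groups


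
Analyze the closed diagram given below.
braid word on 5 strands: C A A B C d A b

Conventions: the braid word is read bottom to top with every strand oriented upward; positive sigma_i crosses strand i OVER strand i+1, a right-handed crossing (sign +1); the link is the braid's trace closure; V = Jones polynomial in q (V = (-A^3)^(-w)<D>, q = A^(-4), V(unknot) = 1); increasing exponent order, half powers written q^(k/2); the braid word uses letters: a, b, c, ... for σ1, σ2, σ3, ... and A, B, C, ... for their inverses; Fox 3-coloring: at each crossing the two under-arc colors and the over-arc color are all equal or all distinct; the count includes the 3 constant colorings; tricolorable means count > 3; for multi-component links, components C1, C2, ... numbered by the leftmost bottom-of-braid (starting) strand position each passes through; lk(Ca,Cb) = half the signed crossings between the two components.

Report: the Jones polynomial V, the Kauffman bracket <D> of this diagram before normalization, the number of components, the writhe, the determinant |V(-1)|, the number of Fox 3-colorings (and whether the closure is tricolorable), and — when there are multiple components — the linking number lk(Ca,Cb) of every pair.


V = -q^-6 + q^-5 - q^-4 + 2q^-3 - q^-2 + q^-1
<D> = A^-8 - A^-4 + 2 - A^4 + A^8 - A^12 (w = -4)
1 component over 8 crossings, w = -4
3 Fox colorings among 3^8, |V(-1)| = 7: not tricolorable
why: w = -4 shifts under R1 moves; the (-A^3)^(4) factor cancels that in V


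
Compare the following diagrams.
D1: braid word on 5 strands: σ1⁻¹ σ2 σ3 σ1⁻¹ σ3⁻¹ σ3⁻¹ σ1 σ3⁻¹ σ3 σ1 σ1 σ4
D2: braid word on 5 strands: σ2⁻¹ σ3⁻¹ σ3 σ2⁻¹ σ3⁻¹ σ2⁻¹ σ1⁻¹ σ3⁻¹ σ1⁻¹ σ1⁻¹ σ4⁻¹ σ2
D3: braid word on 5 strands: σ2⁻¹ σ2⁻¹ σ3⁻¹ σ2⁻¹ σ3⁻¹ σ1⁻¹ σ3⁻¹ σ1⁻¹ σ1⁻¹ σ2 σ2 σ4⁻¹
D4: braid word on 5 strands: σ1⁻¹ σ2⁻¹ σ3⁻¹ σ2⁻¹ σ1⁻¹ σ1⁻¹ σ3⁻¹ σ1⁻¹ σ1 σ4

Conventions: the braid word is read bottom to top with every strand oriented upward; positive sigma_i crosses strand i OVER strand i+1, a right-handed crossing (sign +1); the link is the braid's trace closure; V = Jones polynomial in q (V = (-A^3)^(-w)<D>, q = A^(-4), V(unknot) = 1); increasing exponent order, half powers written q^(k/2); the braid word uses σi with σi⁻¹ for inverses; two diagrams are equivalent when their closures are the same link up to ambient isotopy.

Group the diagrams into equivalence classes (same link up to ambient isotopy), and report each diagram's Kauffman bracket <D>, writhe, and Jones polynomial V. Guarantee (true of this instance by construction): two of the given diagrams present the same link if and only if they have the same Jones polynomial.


grouping into links: {D1} | {D2, D3, D4}
V(D1) = 1  (w +2, c 12, <D> = A^6)
D2 (bracket A^-16 + 2A^-8 - 2A^-4 + 1 - 2A^4 + A^8; 12 crossings at w = -8): V = q^-8 - 2q^-7 + q^-6 - 2q^-5 + 2q^-4 + q^-2
V(D3) = q^-8 - 2q^-7 + q^-6 - 2q^-5 + 2q^-4 + q^-2  (w -8, c 12, <D> = A^-16 + 2A^-8 - 2A^-4 + 1 - 2A^4 + A^8)
D4 (bracket A^-10 + 2A^-2 - 2A^2 + A^6 - 2A^10 + A^14; 10 crossings at w = -6): V = q^-8 - 2q^-7 + q^-6 - 2q^-5 + 2q^-4 + q^-2
key observation: comparing 4 Jones polynomials yields 2 groups


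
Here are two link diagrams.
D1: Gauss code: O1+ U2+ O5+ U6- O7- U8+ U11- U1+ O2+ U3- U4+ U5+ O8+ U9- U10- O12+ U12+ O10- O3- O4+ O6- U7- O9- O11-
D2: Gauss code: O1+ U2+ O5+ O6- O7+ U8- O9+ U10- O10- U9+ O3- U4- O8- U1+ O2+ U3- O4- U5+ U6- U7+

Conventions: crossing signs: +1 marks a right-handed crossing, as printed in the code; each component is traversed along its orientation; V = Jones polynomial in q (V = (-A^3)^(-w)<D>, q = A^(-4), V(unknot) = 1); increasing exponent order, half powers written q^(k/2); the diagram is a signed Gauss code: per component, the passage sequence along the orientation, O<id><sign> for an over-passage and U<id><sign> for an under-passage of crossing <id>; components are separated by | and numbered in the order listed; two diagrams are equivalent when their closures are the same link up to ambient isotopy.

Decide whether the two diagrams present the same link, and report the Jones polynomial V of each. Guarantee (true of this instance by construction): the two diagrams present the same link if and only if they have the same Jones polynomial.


same link: yes
V(D1) = -q^-3 + 2q^-2 - 2q^-1 + 3 - 2q + 2q^2 - q^3  [12 crossings, <D> = -A^-12 + 2A^-8 - 2A^-4 + 3 - 2A^4 + 2A^8 - A^12, w = 0]
D2 (bracket -A^-12 + 2A^-8 - 2A^-4 + 3 - 2A^4 + 2A^8 - A^12; 10 crossings at w = 0): V = -q^-3 + 2q^-2 - 2q^-1 + 3 - 2q + 2q^2 - q^3
note: one V(q) for all 2 diagrams — one class (guaranteed)


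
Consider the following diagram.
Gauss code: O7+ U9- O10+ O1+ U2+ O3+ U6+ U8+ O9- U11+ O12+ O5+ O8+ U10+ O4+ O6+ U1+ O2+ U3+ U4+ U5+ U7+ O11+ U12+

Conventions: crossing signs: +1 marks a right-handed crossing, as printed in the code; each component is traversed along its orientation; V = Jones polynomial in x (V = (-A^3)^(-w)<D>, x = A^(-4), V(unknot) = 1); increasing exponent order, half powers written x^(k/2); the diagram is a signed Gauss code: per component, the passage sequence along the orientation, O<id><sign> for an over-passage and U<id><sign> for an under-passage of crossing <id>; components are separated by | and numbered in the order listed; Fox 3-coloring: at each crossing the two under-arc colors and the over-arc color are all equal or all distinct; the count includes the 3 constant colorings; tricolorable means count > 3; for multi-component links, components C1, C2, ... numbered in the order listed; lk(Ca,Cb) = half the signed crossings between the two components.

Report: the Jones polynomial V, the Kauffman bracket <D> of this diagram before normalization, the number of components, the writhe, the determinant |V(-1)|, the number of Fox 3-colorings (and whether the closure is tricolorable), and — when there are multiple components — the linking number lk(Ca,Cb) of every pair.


V(x) = x^3 - x^4 + 3x^5 - 3x^6 + 4x^7 - 5x^8 + 4x^9 - 3x^10 + 2x^11 - x^12
bracket: -A^-18 + 2A^-14 - 3A^-10 + 4A^-6 - 5A^-2 + 4A^2 - 3A^6 + 3A^10 - A^14 + A^18, w = +10
1 component, writhe +10, over 12 crossings
det 27, colorings 9 of 3^12 — tricolorable
observation: det 27 = |V(-1)|; divisible by 3, so tricolorable


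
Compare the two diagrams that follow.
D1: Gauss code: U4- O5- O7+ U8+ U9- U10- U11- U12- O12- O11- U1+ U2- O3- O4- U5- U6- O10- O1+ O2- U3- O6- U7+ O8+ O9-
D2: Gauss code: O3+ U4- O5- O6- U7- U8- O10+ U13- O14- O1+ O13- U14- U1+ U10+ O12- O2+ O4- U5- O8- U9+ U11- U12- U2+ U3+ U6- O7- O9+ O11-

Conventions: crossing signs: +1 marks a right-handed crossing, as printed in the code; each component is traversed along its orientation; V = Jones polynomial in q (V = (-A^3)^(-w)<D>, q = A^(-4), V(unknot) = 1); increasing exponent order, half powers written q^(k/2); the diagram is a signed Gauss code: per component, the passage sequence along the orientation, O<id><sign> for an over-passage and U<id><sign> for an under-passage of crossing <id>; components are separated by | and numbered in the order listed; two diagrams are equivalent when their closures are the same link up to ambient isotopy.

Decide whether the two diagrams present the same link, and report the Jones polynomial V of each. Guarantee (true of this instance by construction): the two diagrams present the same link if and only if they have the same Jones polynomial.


equivalent: yes
V(D1) = -q^-6 + q^-5 - q^-4 + 2q^-3 - q^-2 + q^-1  (w -6, c 12, <D> = A^-14 - A^-10 + 2A^-6 - A^-2 + A^2 - A^6)
D2 (bracket A^-8 - A^-4 + 2 - A^4 + A^8 - A^12; 14 crossings at w = -4): V = -q^-6 + q^-5 - q^-4 + 2q^-3 - q^-2 + q^-1
why: all 2 diagrams share one V(q), hence one class


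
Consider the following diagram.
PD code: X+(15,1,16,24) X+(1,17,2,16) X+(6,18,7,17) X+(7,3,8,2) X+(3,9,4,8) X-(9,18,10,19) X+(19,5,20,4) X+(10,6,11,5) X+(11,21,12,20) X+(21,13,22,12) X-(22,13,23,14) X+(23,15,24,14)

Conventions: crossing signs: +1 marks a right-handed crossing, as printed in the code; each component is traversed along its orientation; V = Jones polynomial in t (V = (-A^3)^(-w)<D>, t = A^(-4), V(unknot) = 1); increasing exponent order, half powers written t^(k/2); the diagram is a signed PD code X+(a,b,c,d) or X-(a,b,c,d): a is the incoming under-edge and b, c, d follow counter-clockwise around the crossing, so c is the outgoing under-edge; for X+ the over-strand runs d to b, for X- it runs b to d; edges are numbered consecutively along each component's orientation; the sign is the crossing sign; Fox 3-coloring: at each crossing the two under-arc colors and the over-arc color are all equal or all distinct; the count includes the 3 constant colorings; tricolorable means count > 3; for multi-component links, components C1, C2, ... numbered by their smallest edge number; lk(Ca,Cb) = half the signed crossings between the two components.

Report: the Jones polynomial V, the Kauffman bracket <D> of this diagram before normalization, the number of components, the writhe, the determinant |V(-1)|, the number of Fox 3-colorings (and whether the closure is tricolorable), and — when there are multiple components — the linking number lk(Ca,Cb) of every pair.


V = t^3 + t^5 - t^8
<D> = -A^-8 + A^4 + A^12 (w = +8)
1 component over 12 crossings, w = +8
9 Fox colorings among 3^12, |V(-1)| = 3: tricolorable
why: the span of V is 5, forcing >= 5 crossings in any diagram


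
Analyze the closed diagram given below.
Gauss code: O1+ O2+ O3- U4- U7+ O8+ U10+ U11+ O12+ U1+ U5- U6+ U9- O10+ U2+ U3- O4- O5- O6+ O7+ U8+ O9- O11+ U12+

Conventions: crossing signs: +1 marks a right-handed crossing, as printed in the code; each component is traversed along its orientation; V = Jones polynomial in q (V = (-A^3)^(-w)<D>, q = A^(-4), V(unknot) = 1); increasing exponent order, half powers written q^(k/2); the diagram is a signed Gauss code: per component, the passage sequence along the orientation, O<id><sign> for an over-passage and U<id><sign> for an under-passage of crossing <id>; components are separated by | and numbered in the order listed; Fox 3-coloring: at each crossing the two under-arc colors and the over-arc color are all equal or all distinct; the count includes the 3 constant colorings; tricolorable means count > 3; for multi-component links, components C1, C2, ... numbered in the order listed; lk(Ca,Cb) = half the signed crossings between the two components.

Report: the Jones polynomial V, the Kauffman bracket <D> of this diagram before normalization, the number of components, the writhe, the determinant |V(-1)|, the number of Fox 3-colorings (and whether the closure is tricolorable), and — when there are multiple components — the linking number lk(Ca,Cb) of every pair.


Jones polynomial: V(q) = q - q^2 + 2q^3 - q^4 + q^5 - q^6
<D> = -A^-12 + A^-8 - A^-4 + 2 - A^4 + A^8; writhe +4
components 1, writhe +4 (12 crossings)
3-colorings: 3 of 3^12, det 7 — not tricolorable
note: V spans 5 powers of q: at least 5 crossings in any diagram


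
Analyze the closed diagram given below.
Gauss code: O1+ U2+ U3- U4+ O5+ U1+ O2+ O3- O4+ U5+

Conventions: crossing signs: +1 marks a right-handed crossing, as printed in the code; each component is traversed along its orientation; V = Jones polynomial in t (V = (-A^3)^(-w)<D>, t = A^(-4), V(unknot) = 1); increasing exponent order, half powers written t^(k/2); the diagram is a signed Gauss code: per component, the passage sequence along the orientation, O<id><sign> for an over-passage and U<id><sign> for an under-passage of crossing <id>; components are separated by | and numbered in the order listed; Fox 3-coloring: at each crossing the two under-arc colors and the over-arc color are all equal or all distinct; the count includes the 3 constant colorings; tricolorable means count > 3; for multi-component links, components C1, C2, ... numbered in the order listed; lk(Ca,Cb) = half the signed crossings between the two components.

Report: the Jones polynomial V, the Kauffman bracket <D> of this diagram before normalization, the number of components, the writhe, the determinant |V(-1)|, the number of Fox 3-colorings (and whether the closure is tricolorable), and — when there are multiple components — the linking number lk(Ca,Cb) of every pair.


Jones polynomial: V(t) = t + t^3 - t^4
<D> = A^-7 - A^-3 - A^5; writhe +3
components 1, writhe +3 (5 crossings)
3-colorings: 9 of 3^5, det 3 — tricolorable
note: V spans 3 powers of t: at least 3 crossings in any diagram


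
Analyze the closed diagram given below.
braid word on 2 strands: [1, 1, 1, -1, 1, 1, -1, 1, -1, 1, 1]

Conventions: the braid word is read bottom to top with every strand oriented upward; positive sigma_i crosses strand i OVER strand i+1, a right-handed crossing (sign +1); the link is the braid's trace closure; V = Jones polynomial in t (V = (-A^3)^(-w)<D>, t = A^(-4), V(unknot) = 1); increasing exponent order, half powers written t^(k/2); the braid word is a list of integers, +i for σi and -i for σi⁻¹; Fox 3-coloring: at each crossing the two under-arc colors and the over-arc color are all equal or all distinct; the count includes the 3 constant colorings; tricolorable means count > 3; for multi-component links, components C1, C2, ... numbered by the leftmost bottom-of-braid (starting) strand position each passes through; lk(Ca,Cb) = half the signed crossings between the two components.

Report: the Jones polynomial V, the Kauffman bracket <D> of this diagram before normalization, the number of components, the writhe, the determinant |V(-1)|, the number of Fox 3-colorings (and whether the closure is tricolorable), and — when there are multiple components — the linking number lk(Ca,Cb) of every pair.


V(t) = t^2 + t^4 - t^5 + t^6 - t^7
bracket: A^-13 - A^-9 + A^-5 - A^-1 - A^7, w = +5
1 component, writhe +5, over 11 crossings
det 5, colorings 3 of 3^11 — not tricolorable
observation: one generator, power 5: the (2,5) torus pattern


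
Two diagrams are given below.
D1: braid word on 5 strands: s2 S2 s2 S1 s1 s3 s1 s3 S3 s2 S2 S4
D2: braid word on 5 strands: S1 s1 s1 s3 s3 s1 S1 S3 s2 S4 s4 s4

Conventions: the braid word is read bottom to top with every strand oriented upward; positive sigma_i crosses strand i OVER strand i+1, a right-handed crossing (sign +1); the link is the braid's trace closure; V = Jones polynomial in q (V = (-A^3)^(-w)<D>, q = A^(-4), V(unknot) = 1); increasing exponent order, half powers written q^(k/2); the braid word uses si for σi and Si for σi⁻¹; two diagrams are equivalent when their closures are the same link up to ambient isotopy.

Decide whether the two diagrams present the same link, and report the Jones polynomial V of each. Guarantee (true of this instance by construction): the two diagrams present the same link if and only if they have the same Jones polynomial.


equivalent: yes
D1 (bracket A^6; 12 crossings at w = +2): V = 1
V(D2) = 1  (w +4, c 12, <D> = A^12)
key observation: all 2 diagrams share one V(q), hence one class


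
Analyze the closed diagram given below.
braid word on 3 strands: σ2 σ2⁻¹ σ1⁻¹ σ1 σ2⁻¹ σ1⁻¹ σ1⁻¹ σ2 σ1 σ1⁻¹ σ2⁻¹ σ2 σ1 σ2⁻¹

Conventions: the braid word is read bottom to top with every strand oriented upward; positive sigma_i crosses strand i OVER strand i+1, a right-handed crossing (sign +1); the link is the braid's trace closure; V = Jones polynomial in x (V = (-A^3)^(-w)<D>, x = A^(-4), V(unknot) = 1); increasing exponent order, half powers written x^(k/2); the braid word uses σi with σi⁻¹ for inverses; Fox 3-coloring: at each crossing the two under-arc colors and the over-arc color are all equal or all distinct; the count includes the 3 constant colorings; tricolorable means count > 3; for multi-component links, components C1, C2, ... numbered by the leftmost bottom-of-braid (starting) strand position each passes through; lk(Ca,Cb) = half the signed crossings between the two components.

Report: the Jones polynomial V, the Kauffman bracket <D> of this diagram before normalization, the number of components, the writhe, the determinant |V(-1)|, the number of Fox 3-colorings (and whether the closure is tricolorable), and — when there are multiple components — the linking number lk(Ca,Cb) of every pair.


V = -x^-4 + x^-3 + x^-1
<D> = A^-2 + A^6 - A^10 (w = -2)
1 component over 14 crossings, w = -2
9 Fox colorings among 3^14, |V(-1)| = 3: tricolorable
why: w = -2 shifts under R1 moves; the (-A^3)^(2) factor cancels that in V


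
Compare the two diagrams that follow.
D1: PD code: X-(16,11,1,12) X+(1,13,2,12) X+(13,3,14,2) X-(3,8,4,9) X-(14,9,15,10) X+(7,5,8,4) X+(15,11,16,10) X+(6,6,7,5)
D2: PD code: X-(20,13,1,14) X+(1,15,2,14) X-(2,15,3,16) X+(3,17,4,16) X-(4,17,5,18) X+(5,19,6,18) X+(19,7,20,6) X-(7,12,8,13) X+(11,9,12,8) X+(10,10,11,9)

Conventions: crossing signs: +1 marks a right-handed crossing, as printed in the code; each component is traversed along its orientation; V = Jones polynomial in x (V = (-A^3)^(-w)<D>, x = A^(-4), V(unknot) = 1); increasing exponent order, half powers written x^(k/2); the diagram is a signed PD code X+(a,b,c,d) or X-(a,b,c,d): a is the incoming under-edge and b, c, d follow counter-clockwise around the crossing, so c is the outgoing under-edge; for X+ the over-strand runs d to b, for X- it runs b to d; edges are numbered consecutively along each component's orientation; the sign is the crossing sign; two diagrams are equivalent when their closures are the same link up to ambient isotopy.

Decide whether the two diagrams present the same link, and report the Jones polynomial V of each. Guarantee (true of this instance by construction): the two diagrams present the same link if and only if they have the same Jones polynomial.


equivalent: yes
V(D1) = 1  (w +2, c 8, <D> = A^6)
D2 (bracket A^6; 10 crossings at w = +2): V = 1
why: from 8 to 10 crossings by R-moves: one link, two diagrams


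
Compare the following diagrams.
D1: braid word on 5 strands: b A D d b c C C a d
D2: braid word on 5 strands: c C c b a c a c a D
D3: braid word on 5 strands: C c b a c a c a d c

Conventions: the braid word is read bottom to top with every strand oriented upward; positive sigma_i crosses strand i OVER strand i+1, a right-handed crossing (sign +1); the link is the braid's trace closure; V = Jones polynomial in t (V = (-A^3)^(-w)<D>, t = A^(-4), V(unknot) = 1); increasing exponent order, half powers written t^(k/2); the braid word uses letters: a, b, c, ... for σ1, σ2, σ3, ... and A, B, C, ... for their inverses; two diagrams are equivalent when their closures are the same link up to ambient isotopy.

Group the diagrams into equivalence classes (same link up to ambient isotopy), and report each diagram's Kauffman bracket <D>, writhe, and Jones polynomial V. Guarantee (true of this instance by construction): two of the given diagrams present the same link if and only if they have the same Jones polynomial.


equivalence classes: {D1} | {D2, D3}
D1 (bracket A^6; 10 crossings at w = +2): V = 1
V(D2) = t^2 + 2t^4 - 2t^5 + t^6 - 2t^7 + t^8  [10 crossings, <D> = A^-14 - 2A^-10 + A^-6 - 2A^-2 + 2A^2 + A^10, w = +6]
D3 (bracket A^-8 - 2A^-4 + 1 - 2A^4 + 2A^8 + A^16; 10 crossings at w = +8): V = t^2 + 2t^4 - 2t^5 + t^6 - 2t^7 + t^8
key observation: 2 classes among 3 diagrams; unequal V(t) rules out equality


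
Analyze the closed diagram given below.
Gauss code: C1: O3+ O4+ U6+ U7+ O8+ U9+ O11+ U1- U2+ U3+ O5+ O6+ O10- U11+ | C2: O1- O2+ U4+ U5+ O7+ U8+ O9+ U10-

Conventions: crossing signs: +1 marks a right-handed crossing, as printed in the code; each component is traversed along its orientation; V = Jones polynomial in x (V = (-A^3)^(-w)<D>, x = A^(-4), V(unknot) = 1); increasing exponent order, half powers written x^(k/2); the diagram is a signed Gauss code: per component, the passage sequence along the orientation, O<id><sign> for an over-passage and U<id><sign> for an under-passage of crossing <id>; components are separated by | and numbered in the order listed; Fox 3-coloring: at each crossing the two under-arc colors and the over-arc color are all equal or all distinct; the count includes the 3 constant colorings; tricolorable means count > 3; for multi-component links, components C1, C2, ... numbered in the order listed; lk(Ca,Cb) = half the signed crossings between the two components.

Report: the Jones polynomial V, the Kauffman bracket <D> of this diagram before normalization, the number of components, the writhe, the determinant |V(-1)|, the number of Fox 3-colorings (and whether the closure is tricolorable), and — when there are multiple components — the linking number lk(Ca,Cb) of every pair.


V(x) = -x^(5/2) - 2x^(9/2) + 2x^(11/2) - 2x^(13/2) + 2x^(15/2) - 2x^(17/2) + x^(19/2)
bracket: -A^-17 + 2A^-13 - 2A^-9 + 2A^-5 - 2A^-1 + 2A^3 + A^11, w = +7
2 components, writhe +7, over 11 crossings
lk(C1,C2) = +2
det 12, colorings 9 of 3^11 — tricolorable
observation: the 1 component pair carries total linking +2


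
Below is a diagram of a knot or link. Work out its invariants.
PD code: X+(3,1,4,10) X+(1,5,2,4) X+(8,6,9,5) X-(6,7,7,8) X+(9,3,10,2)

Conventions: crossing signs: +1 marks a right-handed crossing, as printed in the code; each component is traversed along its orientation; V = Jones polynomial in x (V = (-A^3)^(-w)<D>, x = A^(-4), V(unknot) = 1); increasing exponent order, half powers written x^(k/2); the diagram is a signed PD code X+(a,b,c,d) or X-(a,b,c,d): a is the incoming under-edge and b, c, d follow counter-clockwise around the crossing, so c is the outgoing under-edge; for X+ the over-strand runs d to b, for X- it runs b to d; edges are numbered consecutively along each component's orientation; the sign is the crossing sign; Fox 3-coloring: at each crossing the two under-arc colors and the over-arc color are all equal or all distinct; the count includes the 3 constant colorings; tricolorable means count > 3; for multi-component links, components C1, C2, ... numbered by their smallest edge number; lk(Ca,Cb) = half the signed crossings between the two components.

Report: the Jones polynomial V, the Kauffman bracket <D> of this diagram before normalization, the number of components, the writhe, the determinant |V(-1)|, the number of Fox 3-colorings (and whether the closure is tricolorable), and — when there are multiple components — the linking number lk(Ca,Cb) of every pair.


Jones polynomial: V(x) = x + x^3 - x^4
<D> = A^-7 - A^-3 - A^5; writhe +3
components 1, writhe +3 (5 crossings)
3-colorings: 9 of 3^5, det 3 — tricolorable
note: w = +3 (over 5 crossings) is diagram-only; (-A^3)^(-3) removes it from V


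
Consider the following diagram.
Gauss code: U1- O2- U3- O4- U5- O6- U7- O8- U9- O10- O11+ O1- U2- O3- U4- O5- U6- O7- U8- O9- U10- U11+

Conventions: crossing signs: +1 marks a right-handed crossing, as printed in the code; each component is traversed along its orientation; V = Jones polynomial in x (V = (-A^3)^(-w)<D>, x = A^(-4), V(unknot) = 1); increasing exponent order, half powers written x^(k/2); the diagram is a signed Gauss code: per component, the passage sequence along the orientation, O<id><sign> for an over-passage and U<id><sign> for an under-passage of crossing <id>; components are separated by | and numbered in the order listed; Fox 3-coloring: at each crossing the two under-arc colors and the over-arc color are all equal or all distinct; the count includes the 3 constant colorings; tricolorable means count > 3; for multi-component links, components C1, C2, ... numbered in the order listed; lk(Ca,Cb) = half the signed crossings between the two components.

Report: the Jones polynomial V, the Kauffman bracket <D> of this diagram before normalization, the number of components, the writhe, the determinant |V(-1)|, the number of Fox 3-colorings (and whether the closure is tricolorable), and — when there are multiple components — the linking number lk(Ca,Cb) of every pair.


V = -x^-13 + x^-12 - x^-11 + x^-10 - x^-9 + x^-8 - x^-7 + x^-6 + x^-4
<D> = -A^-11 - A^-3 + A - A^5 + A^9 - A^13 + A^17 - A^21 + A^25 (w = -9)
1 component over 11 crossings, w = -9
9 Fox colorings among 3^11, |V(-1)| = 9: tricolorable
why: the span of V is 9, forcing >= 9 crossings in any diagram
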